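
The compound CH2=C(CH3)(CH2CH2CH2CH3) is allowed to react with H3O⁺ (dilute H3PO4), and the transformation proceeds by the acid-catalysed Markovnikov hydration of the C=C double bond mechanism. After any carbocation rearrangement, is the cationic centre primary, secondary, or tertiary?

tertiary

Step 1: The π electrons of the C=C bond attack a proton of H3O⁺; Markovnikov addition places the new C–H on the less-substituted alkene carbon, so the positive charge ends up on the more-substituted carbon — a tertiary carbocation. H2O is released.
No single 1,2-shift to an adjacent carbon would give a more-substituted cation, so no rearrangement occurs.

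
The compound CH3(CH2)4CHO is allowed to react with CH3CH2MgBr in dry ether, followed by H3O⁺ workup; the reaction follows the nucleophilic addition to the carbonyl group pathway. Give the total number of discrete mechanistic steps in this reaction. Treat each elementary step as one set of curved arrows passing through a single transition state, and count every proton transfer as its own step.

Step 1: the carbanion-like carbon of CH3CH2MgBr attacks the sp² carbonyl carbon; the C=O π bond breaks and the electrons end up as a lone pair on the alkoxide oxygen of the tetrahedral intermediate.
Step 2: On H3O⁺ workup the alkoxide oxygen is protonated, giving an alcohol.
Total: 2 elementary steps.

2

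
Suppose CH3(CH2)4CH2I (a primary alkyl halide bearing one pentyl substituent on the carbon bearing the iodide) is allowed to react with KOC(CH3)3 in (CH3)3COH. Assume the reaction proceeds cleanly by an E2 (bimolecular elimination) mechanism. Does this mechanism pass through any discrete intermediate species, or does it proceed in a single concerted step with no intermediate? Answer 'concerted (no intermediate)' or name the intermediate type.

concerted (no intermediate)

The strong base (CH3)3CO⁻ removes a β-hydrogen; in the same concerted event the electrons of the breaking C–H bond form the new π(C=C) bond and the C–I σ-bond breaks, expelling I⁻. Anti-periplanar geometry; one transition state.
All bond changes occur in one transition state; no discrete intermediate is formed.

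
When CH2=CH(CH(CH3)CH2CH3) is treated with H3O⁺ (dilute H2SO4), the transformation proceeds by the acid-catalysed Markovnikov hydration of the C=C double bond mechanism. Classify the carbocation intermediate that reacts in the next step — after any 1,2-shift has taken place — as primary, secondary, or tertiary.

tertiary

Step 1: Electrophilic addition begins with the π(C=C) electrons forming a bond to the proton of H3O⁺. Following Markovnikov's rule, the resulting cation is secondary. H2O is released.
Step 2: Carbocation rearrangement: a 1,2-hydride shift from the adjacent sec-butyl carbon converts the initially-formed secondary cation into the more stable tertiary cation.
The cation rearranges from secondary to tertiary via a 1,2-hydride shift from the adjacent sec-butyl carbon; the tertiary cation is what reacts next.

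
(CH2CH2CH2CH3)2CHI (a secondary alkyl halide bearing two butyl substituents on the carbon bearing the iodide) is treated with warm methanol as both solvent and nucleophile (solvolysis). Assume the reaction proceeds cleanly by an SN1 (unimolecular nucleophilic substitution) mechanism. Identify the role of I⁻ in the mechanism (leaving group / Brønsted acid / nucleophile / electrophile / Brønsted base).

Step 1: The C–I bond breaks with both electrons going to the iodide; I⁻ leaves and a secondary carbocation remains.
I⁻ departs with both electrons of the breaking σ-bond — that is the definition of a leaving group.

leaving group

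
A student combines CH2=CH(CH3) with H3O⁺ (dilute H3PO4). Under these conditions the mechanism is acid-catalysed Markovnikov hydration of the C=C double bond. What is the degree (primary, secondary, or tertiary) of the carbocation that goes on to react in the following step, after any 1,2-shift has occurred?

Step 1: Protonation of the alkene by H3O⁺: the π bond acts as the nucleophile and picks up H⁺, giving the more stable (Markovnikov) secondary carbocation. H2O is released.
No single 1,2-shift to an adjacent carbon would give a more-substituted cation, so no rearrangement occurs.

secondary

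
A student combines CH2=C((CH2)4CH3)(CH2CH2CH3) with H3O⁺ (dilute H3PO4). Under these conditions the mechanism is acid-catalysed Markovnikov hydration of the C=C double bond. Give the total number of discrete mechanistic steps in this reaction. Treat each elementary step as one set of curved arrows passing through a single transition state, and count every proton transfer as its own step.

3

Step 1: The π electrons of the C=C bond attack a proton of H3O⁺; Markovnikov addition places the new C–H on the less-substituted alkene carbon, so the positive charge ends up on the more-substituted carbon — a tertiary carbocation. H2O is released.
(No 1,2-shift: no single shift to an adjacent carbon would give a more stable cation.)
Step 2: Water acts as the nucleophile: an oxygen lone pair bonds to the cationic carbon, giving an oxonium-ion intermediate.
Step 3: Proton transfer from the O–H of the oxonium ion to H2O completes the catalytic cycle and yields the alcohol.
Total: 3 elementary steps.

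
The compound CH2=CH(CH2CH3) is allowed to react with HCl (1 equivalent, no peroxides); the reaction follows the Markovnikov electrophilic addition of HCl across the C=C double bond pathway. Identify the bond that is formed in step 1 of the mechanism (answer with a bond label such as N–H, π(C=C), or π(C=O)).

C–H

Step 1: Protonation of the alkene by HCl: the π bond acts as the nucleophile and picks up H⁺, giving the more stable (Markovnikov) secondary carbocation. The H–Cl bond breaks heterolytically, releasing Cl⁻.
The bond formed in this step is the C–H bond.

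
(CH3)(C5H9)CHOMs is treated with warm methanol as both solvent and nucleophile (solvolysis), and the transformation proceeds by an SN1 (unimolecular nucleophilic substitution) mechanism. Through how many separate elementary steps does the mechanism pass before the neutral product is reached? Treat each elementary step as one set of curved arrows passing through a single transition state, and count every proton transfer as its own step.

4

Step 1: Unassisted departure of MsO⁻ (taking the C–O bonding pair) generates a secondary carbocation.
Step 2: A 1,2-hydride shift from the adjacent cyclopentyl carbon moves the positive charge from the secondary centre to an adjacent carbon, generating a more stable tertiary carbocation.
Step 3: A lone pair on the oxygen of CH3OH attacks the carbocation, forming a new C–O σ-bond and an oxonium ion.
Step 4: A second solvent molecule removes the proton on oxygen, giving the neutral ether product.
Total: 4 elementary steps.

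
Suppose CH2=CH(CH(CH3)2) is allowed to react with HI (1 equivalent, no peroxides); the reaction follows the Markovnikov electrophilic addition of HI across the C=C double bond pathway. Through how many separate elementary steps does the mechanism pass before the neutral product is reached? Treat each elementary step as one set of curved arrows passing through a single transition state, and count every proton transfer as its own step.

Step 1: Protonation of the alkene by HI: the π bond acts as the nucleophile and picks up H⁺, giving the more stable (Markovnikov) secondary carbocation. The H–I bond breaks heterolytically, releasing I⁻.
Step 2: A 1,2-hydride shift from the adjacent isopropyl carbon moves the positive charge from the secondary centre to an adjacent carbon, generating a more stable tertiary carbocation.
Step 3: I⁻ captures the cation: a lone pair on I⁻ fills the empty p orbital, producing the alkyl halide product.
Total: 3 elementary steps.

3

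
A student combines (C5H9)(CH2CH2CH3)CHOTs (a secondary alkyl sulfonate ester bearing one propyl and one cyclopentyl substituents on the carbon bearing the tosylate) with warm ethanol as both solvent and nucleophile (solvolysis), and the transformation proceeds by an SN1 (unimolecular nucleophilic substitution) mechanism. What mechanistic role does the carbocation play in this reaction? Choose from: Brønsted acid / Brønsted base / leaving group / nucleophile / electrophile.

electrophile

Step 3: A lone pair on the oxygen of CH3CH2OH attacks the carbocation, forming a new C–O σ-bond and an oxonium ion.
The carbocation accepts an electron pair into an empty or π* orbital — it is the electrophile.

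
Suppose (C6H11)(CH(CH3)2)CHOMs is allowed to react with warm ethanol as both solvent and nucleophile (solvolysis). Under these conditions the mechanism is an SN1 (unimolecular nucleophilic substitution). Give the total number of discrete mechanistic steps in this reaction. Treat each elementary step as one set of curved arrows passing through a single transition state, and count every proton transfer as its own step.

4

Step 1: Unassisted departure of MsO⁻ (taking the C–O bonding pair) generates a secondary carbocation.
Step 2: A 1,2-hydride shift from the adjacent isopropyl carbon moves the positive charge from the secondary centre to an adjacent carbon, generating a more stable tertiary carbocation.
Step 3: CH3CH2OH donates an oxygen lone pair into the empty p orbital of the cation, giving a protonated ether (an oxonium ion).
Step 4: Deprotonation of the oxonium oxygen by solvent ethanol yields the neutral ether.
Total: 4 elementary steps.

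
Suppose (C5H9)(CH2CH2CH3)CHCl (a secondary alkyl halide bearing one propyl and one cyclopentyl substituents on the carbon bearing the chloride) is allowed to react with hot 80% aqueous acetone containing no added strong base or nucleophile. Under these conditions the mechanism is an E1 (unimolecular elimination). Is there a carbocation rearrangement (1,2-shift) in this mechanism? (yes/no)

yes

The first-formed carbocation is secondary.
The adjacent cyclopentyl carbon already bears 2 other carbon substituents and has a hydrogen to migrate; after a 1,2-hydride shift from that carbon the positive charge sits on a tertiary centre.
Tertiary is more stable than secondary, so the shift occurs.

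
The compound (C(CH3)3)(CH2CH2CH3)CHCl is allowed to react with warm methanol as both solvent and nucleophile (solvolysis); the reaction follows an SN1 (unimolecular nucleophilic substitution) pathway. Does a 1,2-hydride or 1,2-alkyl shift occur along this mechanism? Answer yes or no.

yes

The first-formed carbocation is secondary.
The adjacent tert-butyl carbon has no hydrogen but bears methyl groups; migration of one methyl with its bonding pair (a 1,2-methyl shift) places the charge on a tertiary centre.
Tertiary is more stable than secondary, so the shift occurs.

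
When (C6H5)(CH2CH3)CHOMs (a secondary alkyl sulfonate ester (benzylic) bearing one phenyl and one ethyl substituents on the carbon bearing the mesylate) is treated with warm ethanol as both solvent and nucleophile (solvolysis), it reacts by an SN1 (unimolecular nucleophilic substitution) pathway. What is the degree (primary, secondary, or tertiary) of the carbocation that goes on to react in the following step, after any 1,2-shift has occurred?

secondary

Step 1: The C–O bond breaks with both electrons going to the mesylate; MsO⁻ leaves and a secondary carbocation remains.
No single 1,2-shift to an adjacent carbon would give a more-substituted cation, so no rearrangement occurs.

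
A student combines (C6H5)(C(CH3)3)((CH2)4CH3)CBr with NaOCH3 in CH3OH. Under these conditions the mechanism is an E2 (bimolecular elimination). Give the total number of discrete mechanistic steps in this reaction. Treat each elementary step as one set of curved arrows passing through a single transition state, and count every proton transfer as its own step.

Step 1: In one step, CH3O⁻ pulls off a β-proton, the C–Br bond cleaves, and a C=C double bond forms between the α- and β-carbons (E2, anti elimination).
Total: 1 elementary step.

1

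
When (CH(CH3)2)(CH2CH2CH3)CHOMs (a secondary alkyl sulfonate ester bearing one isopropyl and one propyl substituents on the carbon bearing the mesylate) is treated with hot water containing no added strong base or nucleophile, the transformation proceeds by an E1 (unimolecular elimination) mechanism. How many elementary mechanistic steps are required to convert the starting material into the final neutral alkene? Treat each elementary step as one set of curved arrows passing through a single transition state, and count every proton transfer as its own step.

3

Step 1: Rate-determining heterolysis of the C–O bond gives MsO⁻ and a secondary carbocation.
Step 2: Carbocation rearrangement: a 1,2-hydride shift from the adjacent isopropyl carbon converts the initially-formed secondary cation into the more stable tertiary cation.
Step 3: Loss of a β-proton to a water molecule of the solvent: the C–H bonding pair collapses toward the cationic carbon to form the C=C π bond, yielding the alkene.
Total: 3 elementary steps.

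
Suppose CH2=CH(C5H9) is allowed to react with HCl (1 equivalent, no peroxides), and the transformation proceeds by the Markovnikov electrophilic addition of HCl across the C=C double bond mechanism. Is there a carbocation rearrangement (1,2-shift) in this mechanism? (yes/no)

The first-formed carbocation is secondary.
The adjacent cyclopentyl carbon already bears 2 other carbon substituents and has a hydrogen to migrate; after a 1,2-hydride shift from that carbon the positive charge sits on a tertiary centre.
Tertiary is more stable than secondary, so the shift occurs.

yes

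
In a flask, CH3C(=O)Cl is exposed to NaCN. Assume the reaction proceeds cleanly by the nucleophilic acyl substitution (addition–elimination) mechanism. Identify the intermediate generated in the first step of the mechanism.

Step 1: Nucleophilic addition of CN⁻ to the acyl carbon breaks the π(C=O) bond and yields a tetrahedral, anionic intermediate.
After step 1 the species present is a tetrahedral intermediate.

tetrahedral intermediate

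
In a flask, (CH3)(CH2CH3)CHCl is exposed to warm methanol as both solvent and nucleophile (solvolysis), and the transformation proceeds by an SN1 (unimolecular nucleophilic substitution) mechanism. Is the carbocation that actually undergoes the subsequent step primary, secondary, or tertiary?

secondary

Step 1: Unassisted departure of Cl⁻ (taking the C–Cl bonding pair) generates a secondary carbocation.
No single 1,2-shift to an adjacent carbon would give a more-substituted cation, so no rearrangement occurs.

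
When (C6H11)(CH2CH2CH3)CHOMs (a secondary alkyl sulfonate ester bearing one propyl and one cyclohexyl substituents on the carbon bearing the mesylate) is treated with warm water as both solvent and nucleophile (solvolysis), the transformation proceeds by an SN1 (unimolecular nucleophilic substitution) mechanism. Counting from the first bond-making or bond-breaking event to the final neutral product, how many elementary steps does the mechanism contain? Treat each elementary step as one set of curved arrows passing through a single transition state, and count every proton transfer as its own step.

Step 1: Unassisted departure of MsO⁻ (taking the C–O bonding pair) generates a secondary carbocation.
Step 2: Carbocation rearrangement: a 1,2-hydride shift from the adjacent cyclohexyl carbon converts the initially-formed secondary cation into the more stable tertiary cation.
Step 3: A lone pair on the oxygen of H2O attacks the carbocation, forming a new C–O σ-bond and an oxonium ion.
Step 4: Proton transfer from the O–H of the oxonium ion to a solvent molecule delivers the neutral alcohol.
Total: 4 elementary steps.

4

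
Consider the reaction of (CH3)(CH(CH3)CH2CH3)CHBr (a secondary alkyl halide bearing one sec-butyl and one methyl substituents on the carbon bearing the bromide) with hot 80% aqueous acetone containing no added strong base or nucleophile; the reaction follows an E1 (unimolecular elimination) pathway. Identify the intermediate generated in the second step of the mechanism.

Step 1: Rate-determining heterolysis of the C–Br bond gives Br⁻ and a secondary carbocation.
Step 2: A 1,2-hydride shift from the adjacent sec-butyl carbon moves the positive charge from the secondary centre to an adjacent carbon, generating a more stable tertiary carbocation.
After step 2 the species present is a tertiary carbocation.

tertiary carbocation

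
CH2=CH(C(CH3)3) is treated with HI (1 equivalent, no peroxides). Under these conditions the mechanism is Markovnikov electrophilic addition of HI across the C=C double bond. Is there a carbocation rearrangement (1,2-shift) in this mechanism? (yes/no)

yes

The first-formed carbocation is secondary.
The adjacent tert-butyl carbon has no hydrogen but bears methyl groups; migration of one methyl with its bonding pair (a 1,2-methyl shift) places the charge on a tertiary centre.
Tertiary is more stable than secondary, so the shift occurs.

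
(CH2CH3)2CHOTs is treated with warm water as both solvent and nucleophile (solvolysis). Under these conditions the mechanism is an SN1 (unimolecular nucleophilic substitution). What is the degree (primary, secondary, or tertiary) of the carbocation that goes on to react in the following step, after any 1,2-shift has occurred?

secondary

Step 1: Rate-determining heterolysis of the C–O bond gives TsO⁻ and a secondary carbocation.
No single 1,2-shift to an adjacent carbon would give a more-substituted cation, so no rearrangement occurs.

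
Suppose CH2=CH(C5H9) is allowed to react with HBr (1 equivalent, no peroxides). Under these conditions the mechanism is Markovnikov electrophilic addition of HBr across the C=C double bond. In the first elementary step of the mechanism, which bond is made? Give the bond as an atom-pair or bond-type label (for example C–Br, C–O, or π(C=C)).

Step 1: Electrophilic addition begins with the π(C=C) electrons forming a bond to the proton of HBr. Following Markovnikov's rule, the resulting cation is secondary. The H–Br bond breaks heterolytically, releasing Br⁻.
The bond formed in this step is the C–H bond.

C–H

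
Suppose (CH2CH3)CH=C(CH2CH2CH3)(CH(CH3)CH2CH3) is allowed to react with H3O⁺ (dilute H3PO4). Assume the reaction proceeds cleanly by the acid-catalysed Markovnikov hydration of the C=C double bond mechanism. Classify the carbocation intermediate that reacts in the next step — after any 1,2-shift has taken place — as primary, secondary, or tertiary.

tertiary

Step 1: Electrophilic addition begins with the π(C=C) electrons forming a bond to the proton of H3O⁺. Following Markovnikov's rule, the resulting cation is tertiary. H2O is released.
No single 1,2-shift to an adjacent carbon would give a more-substituted cation, so no rearrangement occurs.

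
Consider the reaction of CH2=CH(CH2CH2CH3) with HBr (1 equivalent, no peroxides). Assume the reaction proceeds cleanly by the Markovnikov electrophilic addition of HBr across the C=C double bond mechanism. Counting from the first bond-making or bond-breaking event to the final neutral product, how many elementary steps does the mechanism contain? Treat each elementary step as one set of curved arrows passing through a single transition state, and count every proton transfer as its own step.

Step 1: Protonation of the alkene by HBr: the π bond acts as the nucleophile and picks up H⁺, giving the more stable (Markovnikov) secondary carbocation. The H–Br bond breaks heterolytically, releasing Br⁻.
(No 1,2-shift: no single shift to an adjacent carbon would give a more stable cation.)
Step 2: Br⁻ captures the cation: a lone pair on Br⁻ fills the empty p orbital, producing the alkyl halide product.
Total: 2 elementary steps.

2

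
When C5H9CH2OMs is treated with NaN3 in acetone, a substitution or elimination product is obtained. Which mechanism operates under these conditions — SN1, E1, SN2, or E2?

Conditions: a primary substrate with a strong nucleophile in the polar aprotic solvent acetone.
These conditions are the textbook signature of the SN2 pathway.
An unhindered substrate with a strong nucleophile in a polar aprotic solvent favours one-step backside displacement.

SN2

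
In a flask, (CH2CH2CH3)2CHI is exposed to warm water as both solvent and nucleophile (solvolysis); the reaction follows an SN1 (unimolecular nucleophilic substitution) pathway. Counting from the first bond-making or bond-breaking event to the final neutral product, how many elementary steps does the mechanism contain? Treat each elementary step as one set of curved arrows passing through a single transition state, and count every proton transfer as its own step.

3

Step 1: Unassisted departure of I⁻ (taking the C–I bonding pair) generates a secondary carbocation.
(No 1,2-shift: no single shift to an adjacent carbon would give a more stable cation.)
Step 2: Nucleophilic capture: the oxygen of H2O bonds to the cationic carbon, producing an oxonium-ion intermediate.
Step 3: A second solvent molecule removes the proton on oxygen, giving the neutral alcohol product.
Total: 3 elementary steps.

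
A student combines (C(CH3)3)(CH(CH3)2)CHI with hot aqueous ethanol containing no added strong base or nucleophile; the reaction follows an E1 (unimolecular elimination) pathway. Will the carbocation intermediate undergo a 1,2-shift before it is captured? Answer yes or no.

yes

The first-formed carbocation is secondary.
The adjacent isopropyl carbon already bears 2 other carbon substituents and has a hydrogen to migrate; after a 1,2-hydride shift from that carbon the positive charge sits on a tertiary centre.
Tertiary is more stable than secondary, so the shift occurs.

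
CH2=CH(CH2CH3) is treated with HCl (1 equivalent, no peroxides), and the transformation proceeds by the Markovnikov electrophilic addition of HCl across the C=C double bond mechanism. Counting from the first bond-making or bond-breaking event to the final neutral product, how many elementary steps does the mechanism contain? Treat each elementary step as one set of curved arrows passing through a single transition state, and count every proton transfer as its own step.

Step 1: The π electrons of the C=C bond attack a proton of HCl; Markovnikov addition places the new C–H on the less-substituted alkene carbon, so the positive charge ends up on the more-substituted carbon — a secondary carbocation. The H–Cl bond breaks heterolytically, releasing Cl⁻.
(No 1,2-shift: no single shift to an adjacent carbon would give a more stable cation.)
Step 2: Nucleophilic attack by Cl⁻ on the carbocation completes the addition, giving R–Cl.
Total: 2 elementary steps.

2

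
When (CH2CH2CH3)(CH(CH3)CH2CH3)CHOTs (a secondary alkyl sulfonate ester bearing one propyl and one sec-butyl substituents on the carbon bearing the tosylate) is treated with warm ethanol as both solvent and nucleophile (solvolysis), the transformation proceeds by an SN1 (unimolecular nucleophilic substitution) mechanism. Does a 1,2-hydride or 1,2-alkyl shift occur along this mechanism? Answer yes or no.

yes

The first-formed carbocation is secondary.
The adjacent sec-butyl carbon already bears 2 other carbon substituents and has a hydrogen to migrate; after a 1,2-hydride shift from that carbon the positive charge sits on a tertiary centre.
Tertiary is more stable than secondary, so the shift occurs.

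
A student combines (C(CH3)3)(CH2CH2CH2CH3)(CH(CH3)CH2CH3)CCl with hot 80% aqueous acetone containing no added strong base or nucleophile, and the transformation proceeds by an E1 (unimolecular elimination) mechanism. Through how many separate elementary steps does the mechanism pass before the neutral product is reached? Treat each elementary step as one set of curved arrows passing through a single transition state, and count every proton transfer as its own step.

Step 1: Unassisted departure of Cl⁻ (taking the C–Cl bonding pair) generates a tertiary carbocation.
(No 1,2-shift: no single shift to an adjacent carbon would give a more stable cation.)
Step 2: A weak base (a water molecule from the solvent) removes a proton from a carbon adjacent to the cationic centre; the electrons of that C–H bond become the new π(C=C) bond, giving the alkene.
Total: 2 elementary steps.

2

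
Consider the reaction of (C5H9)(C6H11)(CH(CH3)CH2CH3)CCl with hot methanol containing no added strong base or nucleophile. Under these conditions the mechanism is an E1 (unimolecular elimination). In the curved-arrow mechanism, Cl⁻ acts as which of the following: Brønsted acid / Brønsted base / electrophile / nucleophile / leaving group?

leaving group

Step 1: Rate-determining heterolysis of the C–Cl bond gives Cl⁻ and a tertiary carbocation.
Cl⁻ departs with both electrons of the breaking σ-bond — that is the definition of a leaving group.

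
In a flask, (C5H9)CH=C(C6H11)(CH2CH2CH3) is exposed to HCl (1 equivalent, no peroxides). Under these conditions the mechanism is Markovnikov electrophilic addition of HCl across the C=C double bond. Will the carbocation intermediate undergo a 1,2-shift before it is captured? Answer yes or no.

The first-formed carbocation is tertiary.
No single 1,2-shift to an adjacent carbon would produce a more-substituted cation than the one already present, so no rearrangement occurs.

no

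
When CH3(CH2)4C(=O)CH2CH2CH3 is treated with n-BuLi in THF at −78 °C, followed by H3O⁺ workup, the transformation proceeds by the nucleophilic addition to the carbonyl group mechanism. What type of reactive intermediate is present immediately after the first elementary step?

Step 1: Nucleophilic addition: the carbanion-like carbon of n-BuLi adds to the carbonyl carbon, pushing the π(C=O) electron pair onto oxygen and giving a tetrahedral alkoxide.
After step 1 the species present is a tetrahedral alkoxide intermediate.

tetrahedral alkoxide intermediate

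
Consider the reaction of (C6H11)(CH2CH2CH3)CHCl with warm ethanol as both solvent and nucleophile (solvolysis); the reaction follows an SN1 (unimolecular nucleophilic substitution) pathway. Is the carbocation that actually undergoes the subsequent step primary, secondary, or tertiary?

tertiary

Step 1: Rate-determining heterolysis of the C–Cl bond gives Cl⁻ and a secondary carbocation.
Step 2: A hydride (H with its bonding pair) migrates from the adjacent cyclohexyl carbon to the cationic centre — a 1,2-hydride shift — upgrading the secondary cation to a tertiary one.
The cation rearranges from secondary to tertiary via a 1,2-hydride shift from the adjacent cyclohexyl carbon; the tertiary cation is what reacts next.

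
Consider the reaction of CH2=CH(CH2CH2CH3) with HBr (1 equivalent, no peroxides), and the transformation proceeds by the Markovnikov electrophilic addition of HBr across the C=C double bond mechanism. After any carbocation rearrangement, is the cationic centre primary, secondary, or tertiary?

Step 1: The π electrons of the C=C bond attack a proton of HBr; Markovnikov addition places the new C–H on the less-substituted alkene carbon, so the positive charge ends up on the more-substituted carbon — a secondary carbocation. The H–Br bond breaks heterolytically, releasing Br⁻.
No single 1,2-shift to an adjacent carbon would give a more-substituted cation, so no rearrangement occurs.

secondary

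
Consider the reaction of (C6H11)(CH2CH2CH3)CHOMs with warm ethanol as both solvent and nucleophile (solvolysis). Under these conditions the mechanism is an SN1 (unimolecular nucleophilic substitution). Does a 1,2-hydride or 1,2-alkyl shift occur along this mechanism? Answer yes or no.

yes

The first-formed carbocation is secondary.
The adjacent cyclohexyl carbon already bears 2 other carbon substituents and has a hydrogen to migrate; after a 1,2-hydride shift from that carbon the positive charge sits on a tertiary centre.
Tertiary is more stable than secondary, so the shift occurs.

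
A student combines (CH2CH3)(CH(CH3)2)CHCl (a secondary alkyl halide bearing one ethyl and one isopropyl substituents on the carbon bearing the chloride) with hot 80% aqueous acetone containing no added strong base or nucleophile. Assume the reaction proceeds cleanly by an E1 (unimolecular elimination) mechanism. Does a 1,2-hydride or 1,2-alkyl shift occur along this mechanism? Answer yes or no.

yes

The first-formed carbocation is secondary.
The adjacent isopropyl carbon already bears 2 other carbon substituents and has a hydrogen to migrate; after a 1,2-hydride shift from that carbon the positive charge sits on a tertiary centre.
Tertiary is more stable than secondary, so the shift occurs.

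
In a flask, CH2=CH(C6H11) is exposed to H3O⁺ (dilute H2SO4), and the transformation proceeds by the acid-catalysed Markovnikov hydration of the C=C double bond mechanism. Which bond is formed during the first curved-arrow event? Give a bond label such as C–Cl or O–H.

Step 1: Protonation of the alkene by H3O⁺: the π bond acts as the nucleophile and picks up H⁺, giving the more stable (Markovnikov) secondary carbocation. H2O is released.
The bond formed in this step is the C–H bond.

C–H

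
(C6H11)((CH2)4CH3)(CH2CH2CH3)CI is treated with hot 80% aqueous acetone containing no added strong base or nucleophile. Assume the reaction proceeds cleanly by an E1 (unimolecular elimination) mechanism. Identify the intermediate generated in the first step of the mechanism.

tertiary carbocation

Step 1: Ionisation: the C–I σ-bond cleaves heterolytically; both bonding electrons depart with I⁻, leaving a tertiary carbocation at the α-carbon.
After step 1 the species present is a tertiary carbocation.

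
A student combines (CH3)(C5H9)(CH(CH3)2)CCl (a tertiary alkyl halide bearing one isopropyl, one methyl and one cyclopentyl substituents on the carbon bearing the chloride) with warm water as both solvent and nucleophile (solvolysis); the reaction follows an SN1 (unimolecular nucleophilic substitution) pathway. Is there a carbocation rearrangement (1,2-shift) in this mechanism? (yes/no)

The first-formed carbocation is tertiary.
No single 1,2-shift to an adjacent carbon would produce a more-substituted cation than the one already present, so no rearrangement occurs.

no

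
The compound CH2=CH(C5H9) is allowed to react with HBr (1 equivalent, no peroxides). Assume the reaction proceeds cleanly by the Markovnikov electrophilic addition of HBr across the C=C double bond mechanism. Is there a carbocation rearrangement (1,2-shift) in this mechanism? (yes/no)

yes

The first-formed carbocation is secondary.
The adjacent cyclopentyl carbon already bears 2 other carbon substituents and has a hydrogen to migrate; after a 1,2-hydride shift from that carbon the positive charge sits on a tertiary centre.
Tertiary is more stable than secondary, so the shift occurs.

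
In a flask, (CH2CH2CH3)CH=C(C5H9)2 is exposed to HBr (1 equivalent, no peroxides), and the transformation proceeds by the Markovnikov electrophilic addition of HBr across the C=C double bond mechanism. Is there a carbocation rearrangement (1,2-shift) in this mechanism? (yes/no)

The first-formed carbocation is tertiary.
No single 1,2-shift to an adjacent carbon would produce a more-substituted cation than the one already present, so no rearrangement occurs.

no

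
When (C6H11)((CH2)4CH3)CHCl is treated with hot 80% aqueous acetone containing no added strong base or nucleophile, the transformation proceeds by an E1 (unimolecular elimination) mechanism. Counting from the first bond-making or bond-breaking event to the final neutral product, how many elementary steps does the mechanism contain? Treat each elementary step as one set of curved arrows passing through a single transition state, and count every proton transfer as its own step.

Step 1: Rate-determining heterolysis of the C–Cl bond gives Cl⁻ and a secondary carbocation.
Step 2: Carbocation rearrangement: a 1,2-hydride shift from the adjacent cyclohexyl carbon converts the initially-formed secondary cation into the more stable tertiary cation.
Step 3: A weak base (a water molecule from the solvent) removes a proton from a carbon adjacent to the cationic centre; the electrons of that C–H bond become the new π(C=C) bond, giving the alkene.
Total: 3 elementary steps.

3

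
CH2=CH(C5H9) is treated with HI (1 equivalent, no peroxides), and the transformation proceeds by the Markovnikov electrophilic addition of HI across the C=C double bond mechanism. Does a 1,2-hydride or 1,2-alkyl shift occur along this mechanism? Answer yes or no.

yes

The first-formed carbocation is secondary.
The adjacent cyclopentyl carbon already bears 2 other carbon substituents and has a hydrogen to migrate; after a 1,2-hydride shift from that carbon the positive charge sits on a tertiary centre.
Tertiary is more stable than secondary, so the shift occurs.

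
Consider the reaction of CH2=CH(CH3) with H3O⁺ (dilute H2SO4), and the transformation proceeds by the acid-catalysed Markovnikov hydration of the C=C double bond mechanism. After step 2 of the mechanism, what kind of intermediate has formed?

oxonium ion

Step 1: The π electrons of the C=C bond attack a proton of H3O⁺; Markovnikov addition places the new C–H on the less-substituted alkene carbon, so the positive charge ends up on the more-substituted carbon — a secondary carbocation. H2O is released.
Step 2: A lone pair on the oxygen of H2O attacks the carbocation, forming a C–O bond and an oxonium ion (a protonated alcohol).
After step 2 the species present is an oxonium ion.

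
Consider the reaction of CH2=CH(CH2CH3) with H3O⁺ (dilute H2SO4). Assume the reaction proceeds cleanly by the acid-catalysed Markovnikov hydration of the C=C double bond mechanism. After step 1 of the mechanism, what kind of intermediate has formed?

secondary carbocation

Step 1: Protonation of the alkene by H3O⁺: the π bond acts as the nucleophile and picks up H⁺, giving the more stable (Markovnikov) secondary carbocation. H2O is released.
After step 1 the species present is a secondary carbocation.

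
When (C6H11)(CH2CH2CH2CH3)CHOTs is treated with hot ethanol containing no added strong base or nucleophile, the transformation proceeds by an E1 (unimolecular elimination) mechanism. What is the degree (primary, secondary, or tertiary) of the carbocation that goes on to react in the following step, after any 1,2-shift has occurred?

Step 1: Unassisted departure of TsO⁻ (taking the C–O bonding pair) generates a secondary carbocation.
Step 2: A hydride (H with its bonding pair) migrates from the adjacent cyclohexyl carbon to the cationic centre — a 1,2-hydride shift — upgrading the secondary cation to a tertiary one.
The cation rearranges from secondary to tertiary via a 1,2-hydride shift from the adjacent cyclohexyl carbon; the tertiary cation is what reacts next.

tertiary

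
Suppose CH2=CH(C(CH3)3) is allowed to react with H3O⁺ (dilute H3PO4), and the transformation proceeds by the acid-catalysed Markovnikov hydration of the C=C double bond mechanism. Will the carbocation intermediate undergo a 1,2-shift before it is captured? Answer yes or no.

yes

The first-formed carbocation is secondary.
The adjacent tert-butyl carbon has no hydrogen but bears methyl groups; migration of one methyl with its bonding pair (a 1,2-methyl shift) places the charge on a tertiary centre.
Tertiary is more stable than secondary, so the shift occurs.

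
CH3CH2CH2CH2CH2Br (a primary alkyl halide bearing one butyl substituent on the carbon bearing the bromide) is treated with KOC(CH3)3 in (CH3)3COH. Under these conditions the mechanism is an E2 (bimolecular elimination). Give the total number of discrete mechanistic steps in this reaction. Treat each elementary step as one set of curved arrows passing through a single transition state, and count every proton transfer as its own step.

1

Step 1: In one step, (CH3)3CO⁻ pulls off a β-proton, the C–Br bond cleaves, and a C=C double bond forms between the α- and β-carbons (E2, anti elimination).
Total: 1 elementary step.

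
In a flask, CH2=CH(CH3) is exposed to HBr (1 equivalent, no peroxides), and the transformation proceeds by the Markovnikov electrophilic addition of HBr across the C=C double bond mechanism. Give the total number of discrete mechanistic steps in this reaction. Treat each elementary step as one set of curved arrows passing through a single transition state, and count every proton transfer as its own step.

2

Step 1: Electrophilic addition begins with the π(C=C) electrons forming a bond to the proton of HBr. Following Markovnikov's rule, the resulting cation is secondary. The H–Br bond breaks heterolytically, releasing Br⁻.
(No 1,2-shift: no single shift to an adjacent carbon would give a more stable cation.)
Step 2: The Br⁻ anion donates a lone pair to the carbocation, forming the new C–Br σ-bond and giving the neutral alkyl halide.
Total: 2 elementary steps.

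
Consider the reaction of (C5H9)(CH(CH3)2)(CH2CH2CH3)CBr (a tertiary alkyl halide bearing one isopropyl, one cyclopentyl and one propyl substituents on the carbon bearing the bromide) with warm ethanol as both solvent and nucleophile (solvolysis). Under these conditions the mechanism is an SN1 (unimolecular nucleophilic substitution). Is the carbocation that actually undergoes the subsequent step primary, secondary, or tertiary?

tertiary

Step 1: Ionisation: the C–Br σ-bond cleaves heterolytically; both bonding electrons depart with Br⁻, leaving a tertiary carbocation at the α-carbon.
No single 1,2-shift to an adjacent carbon would give a more-substituted cation, so no rearrangement occurs.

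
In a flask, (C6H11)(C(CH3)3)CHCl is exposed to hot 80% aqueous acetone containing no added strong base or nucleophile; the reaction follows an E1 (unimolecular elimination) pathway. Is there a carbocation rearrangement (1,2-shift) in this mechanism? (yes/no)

The first-formed carbocation is secondary.
The adjacent cyclohexyl carbon already bears 2 other carbon substituents and has a hydrogen to migrate; after a 1,2-hydride shift from that carbon the positive charge sits on a tertiary centre.
Tertiary is more stable than secondary, so the shift occurs.

yes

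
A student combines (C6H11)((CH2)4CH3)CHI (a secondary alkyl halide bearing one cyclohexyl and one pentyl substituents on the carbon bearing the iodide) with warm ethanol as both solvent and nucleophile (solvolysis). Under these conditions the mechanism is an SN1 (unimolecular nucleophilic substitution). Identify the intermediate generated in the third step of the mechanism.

Step 1: Ionisation: the C–I σ-bond cleaves heterolytically; both bonding electrons depart with I⁻, leaving a secondary carbocation at the α-carbon.
Step 2: A 1,2-hydride shift from the adjacent cyclohexyl carbon moves the positive charge from the secondary centre to an adjacent carbon, generating a more stable tertiary carbocation.
Step 3: A lone pair on the oxygen of CH3CH2OH attacks the carbocation, forming a new C–O σ-bond and an oxonium ion.
After step 3 the species present is an oxonium ion.

oxonium ion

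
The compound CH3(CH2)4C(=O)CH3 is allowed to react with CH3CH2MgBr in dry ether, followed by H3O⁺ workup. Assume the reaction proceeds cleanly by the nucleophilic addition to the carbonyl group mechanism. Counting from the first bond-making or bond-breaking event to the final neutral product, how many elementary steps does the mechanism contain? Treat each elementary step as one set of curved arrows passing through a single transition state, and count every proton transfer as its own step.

2

Step 1: the carbanion-like carbon of CH3CH2MgBr attacks the sp² carbonyl carbon; the C=O π bond breaks and the electrons end up as a lone pair on the alkoxide oxygen of the tetrahedral intermediate.
Step 2: Protonation of the alkoxide by H3O⁺ workup furnishes an alcohol.
Total: 2 elementary steps.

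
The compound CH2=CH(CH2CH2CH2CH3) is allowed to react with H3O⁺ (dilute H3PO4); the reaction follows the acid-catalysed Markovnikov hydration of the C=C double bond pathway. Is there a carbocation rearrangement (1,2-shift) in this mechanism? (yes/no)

no

The first-formed carbocation is secondary.
No single 1,2-shift to an adjacent carbon would produce a more-substituted cation than the one already present, so no rearrangement occurs.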